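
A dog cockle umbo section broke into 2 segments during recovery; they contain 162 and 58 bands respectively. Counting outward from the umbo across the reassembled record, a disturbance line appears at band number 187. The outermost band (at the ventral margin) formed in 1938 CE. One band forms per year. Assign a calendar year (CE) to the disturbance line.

1905 CE

Total bands = 162 + 58 = 220.
220 − 187 = 33 bands lie beyond the disturbance line toward the ventral margin.
The band at the ventral margin is 1938 CE, so the disturbance line dates to 1938 − 33 = 1905 CE.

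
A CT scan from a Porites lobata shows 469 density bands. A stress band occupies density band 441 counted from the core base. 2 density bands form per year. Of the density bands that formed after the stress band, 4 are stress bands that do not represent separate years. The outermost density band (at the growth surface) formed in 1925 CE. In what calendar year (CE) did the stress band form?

1913 CE

Between density band 441 and the growth surface there are 469 − 441 = 28 density bands.
Excluding 4 false density bands: 28 − 4 = 24.
24 density bands at 2 per year is 24 / 2 = 12 years.
1925 − 12 = 1913 CE.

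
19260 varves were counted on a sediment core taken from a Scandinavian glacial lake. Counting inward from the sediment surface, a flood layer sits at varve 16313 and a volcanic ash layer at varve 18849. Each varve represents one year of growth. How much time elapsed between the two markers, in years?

The two markers are separated by 18849 − 16313 = 2536 varves.
At one varve per year, 2536 years elapsed between them.

2536 years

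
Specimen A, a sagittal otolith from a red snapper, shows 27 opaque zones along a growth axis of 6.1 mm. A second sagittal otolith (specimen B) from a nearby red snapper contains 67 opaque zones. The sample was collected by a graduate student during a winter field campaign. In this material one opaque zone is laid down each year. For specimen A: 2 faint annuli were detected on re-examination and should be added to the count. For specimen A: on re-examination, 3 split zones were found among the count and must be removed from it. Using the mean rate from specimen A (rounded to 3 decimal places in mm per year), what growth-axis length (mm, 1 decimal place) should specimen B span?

15.7 mm

Specimen A: true opaque zone count = 27 − 3 + 2 = 26.
A: Mean rate = 6.1 mm / 26 years ≈ 0.235 mm/yr.
For B, 0.235 mm/year × 67 years = 15.7 mm.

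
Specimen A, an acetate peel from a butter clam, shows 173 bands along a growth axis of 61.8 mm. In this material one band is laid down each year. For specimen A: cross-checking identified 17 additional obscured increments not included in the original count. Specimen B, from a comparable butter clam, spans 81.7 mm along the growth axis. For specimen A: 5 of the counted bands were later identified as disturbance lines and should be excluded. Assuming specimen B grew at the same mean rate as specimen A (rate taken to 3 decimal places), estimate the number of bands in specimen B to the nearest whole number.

245 bands

Specimen A: after corrections the count is 173 − 5 + 17 = 185 bands.
A: 61.8 mm over 185 years gives 61.8 / 185 ≈ 0.334 mm per year.
Specimen B: 81.7 mm / 0.334 mm per year = 244.61 years ≈ 245 bands.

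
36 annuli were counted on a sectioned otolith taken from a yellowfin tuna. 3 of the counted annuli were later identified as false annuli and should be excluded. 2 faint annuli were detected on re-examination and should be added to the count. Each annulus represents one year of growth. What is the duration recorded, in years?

35 yr

Correcting the raw count gives 36 − 3 + 2 = 35 true annuli.
At one annulus per year, that is 35 years.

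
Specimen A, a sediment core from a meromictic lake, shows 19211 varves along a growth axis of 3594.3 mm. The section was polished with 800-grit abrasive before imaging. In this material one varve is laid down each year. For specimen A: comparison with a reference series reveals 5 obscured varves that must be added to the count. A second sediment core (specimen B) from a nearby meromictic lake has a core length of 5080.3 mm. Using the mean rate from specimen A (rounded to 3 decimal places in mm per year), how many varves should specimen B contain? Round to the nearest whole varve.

Specimen A: adjusted count: 19211 + 5 = 19216 varves.
A: Mean rate = 3594.3 mm / 19216 years ≈ 0.187 mm/yr.
B spans 5080.3 / 0.187 = 27167.38 years ≈ 27167 varves.

27167 varves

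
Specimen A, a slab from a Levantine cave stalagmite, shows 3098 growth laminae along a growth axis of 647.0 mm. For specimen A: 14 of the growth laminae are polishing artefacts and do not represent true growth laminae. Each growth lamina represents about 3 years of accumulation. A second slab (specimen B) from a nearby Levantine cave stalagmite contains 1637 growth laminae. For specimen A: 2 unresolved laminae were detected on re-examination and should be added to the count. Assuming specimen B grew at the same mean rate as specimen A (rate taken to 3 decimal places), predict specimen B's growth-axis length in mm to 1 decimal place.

343.8 mm

Specimen A: after corrections the count is 3098 − 14 + 2 = 3086 growth laminae.
Specimen A: at 3 years per growth lamina, 3086 × 3 = 9258 years.
A: Mean rate = 647.0 mm / 9258 years ≈ 0.070 mm per year.
Specimen B: at 3 years per growth lamina, 1637 × 3 = 4911 years. For B, 0.070 mm/year × 4911 years = 343.8 mm.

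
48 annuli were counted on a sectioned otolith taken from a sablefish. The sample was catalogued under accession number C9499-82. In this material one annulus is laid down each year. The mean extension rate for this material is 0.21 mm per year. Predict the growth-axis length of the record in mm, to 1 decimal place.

10.1 mm

48 years of growth are recorded.
48 years at 0.21 mm/year gives 0.21 × 48 = 10.1 mm.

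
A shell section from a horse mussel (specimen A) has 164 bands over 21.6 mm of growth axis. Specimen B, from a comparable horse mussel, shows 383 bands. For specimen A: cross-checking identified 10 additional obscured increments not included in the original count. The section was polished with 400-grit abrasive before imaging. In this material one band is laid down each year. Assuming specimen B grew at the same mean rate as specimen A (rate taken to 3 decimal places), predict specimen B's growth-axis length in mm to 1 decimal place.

Specimen A: adjusted count: 164 + 10 = 174 bands.
A: Mean rate = 21.6 mm / 174 years ≈ 0.124 mm per year.
B's length ≈ 0.124 × 383 = 47.5 mm.

47.5 mm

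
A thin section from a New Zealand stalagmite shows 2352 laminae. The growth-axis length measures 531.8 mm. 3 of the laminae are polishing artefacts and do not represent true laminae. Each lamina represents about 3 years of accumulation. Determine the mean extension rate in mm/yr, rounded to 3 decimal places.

After corrections the count is 2352 − 3 = 2349 laminae.
At 3 years per lamina, 2349 × 3 = 7047 years.
Extension rate ≈ 531.8 / 7047 = 0.075 mm/yr.

0.075 mm/yr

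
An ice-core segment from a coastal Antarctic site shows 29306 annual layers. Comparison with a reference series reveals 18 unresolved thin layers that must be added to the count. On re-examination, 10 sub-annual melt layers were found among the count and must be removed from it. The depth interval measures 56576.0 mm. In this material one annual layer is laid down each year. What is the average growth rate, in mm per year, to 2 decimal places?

1.93 mm per year

Correcting the raw count gives 29306 − 10 + 18 = 29314 true annual layers.
Mean rate = 56576.0 mm / 29314 years ≈ 1.93 mm per year.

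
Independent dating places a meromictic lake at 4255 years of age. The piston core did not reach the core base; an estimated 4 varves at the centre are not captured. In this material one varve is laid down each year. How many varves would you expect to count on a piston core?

At one varve per year, 4255 years correspond to 4255 varves.
4255 − 4 missed = 4251 varves expected in the prepared section.

4251 varves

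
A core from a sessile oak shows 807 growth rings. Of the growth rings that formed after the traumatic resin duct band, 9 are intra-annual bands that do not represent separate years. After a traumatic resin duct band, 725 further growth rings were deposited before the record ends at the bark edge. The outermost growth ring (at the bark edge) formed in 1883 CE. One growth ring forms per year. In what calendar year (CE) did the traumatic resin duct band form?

725 growth rings formed after the traumatic resin duct band.
Excluding 9 false growth rings: 725 − 9 = 716.
1883 − 716 = 1167 CE.

1167 CE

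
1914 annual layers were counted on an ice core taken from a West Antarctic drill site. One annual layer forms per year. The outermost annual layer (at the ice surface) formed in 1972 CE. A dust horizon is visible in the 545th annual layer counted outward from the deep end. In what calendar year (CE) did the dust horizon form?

Between annual layer 545 and the ice surface there are 1914 − 545 = 1369 annual layers.
The annual layer at the ice surface is 1972 CE, so the dust horizon dates to 1972 − 1369 = 603 CE.

603 CE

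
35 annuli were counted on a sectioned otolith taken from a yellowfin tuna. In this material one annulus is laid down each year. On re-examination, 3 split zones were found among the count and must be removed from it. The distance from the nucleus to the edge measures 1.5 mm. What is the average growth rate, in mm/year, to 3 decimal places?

0.047 mm/year

True annulus count = 35 − 3 = 32.
Extension rate ≈ 1.5 / 32 = 0.047 mm/year.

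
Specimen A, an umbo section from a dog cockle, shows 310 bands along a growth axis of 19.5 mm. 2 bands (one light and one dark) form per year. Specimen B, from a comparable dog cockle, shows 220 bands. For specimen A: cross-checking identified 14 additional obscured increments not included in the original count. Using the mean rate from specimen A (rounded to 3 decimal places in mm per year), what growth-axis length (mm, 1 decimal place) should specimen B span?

13.2 mm

Specimen A: correcting the raw count gives 310 + 14 = 324 true bands.
Specimen A: with 2 bands per year, 324 / 2 = 162 years.
A: Mean rate = 19.5 mm / 162 years ≈ 0.120 mm/yr.
Specimen B: dividing by 2 bands per year: 220 / 2 = 110 years. Length of B = 0.120 × 110 = 13.2 mm.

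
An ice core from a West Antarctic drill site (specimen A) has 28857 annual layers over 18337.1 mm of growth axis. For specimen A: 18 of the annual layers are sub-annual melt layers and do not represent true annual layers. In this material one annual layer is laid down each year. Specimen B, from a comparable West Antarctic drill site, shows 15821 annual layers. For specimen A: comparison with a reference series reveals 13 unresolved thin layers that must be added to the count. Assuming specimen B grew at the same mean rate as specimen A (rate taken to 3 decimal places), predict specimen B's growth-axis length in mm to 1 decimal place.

Specimen A: adjusted count: 28857 − 18 + 13 = 28852 annual layers.
A: Extension rate ≈ 18337.1 / 28852 = 0.636 mm/yr.
Length of B = 0.636 × 15821 = 10062.2 mm.

10062.2 mm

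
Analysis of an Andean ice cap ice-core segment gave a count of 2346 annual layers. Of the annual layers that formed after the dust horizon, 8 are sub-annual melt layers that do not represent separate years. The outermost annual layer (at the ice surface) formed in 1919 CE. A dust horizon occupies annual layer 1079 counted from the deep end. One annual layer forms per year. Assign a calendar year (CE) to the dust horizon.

660 CE

The dust horizon sits at annual layer 1079 from the deep end, so 2346 − 1079 = 1267 annual layers formed after it.
Excluding 8 false annual layers: 1267 − 8 = 1259.
1919 − 1259 = 660 CE.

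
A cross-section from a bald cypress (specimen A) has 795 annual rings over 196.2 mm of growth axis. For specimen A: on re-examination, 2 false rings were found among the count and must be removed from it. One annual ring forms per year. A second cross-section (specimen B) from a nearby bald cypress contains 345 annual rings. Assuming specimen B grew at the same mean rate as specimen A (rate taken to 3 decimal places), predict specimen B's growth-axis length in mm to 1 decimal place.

Specimen A: adjusted count: 795 − 2 = 793 annual rings.
A: 196.2 mm over 793 years gives 196.2 / 793 ≈ 0.247 mm per year.
Length of B = 0.247 × 345 = 85.2 mm.

85.2 mm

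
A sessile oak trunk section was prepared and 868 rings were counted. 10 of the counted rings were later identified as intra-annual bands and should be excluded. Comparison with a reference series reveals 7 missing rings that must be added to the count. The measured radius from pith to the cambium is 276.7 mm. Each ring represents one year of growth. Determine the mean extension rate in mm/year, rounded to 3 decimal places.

True ring count = 868 − 10 + 7 = 865.
Extension rate ≈ 276.7 / 865 = 0.320 mm/year.

0.320 mm/year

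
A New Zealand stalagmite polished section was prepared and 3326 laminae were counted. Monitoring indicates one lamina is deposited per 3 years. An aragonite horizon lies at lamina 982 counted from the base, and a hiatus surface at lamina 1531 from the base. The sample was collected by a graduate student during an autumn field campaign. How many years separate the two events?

1647 yr

The two markers are separated by 1531 − 982 = 549 laminae.
549 laminae at 3 years each span 549 × 3 = 1647 years.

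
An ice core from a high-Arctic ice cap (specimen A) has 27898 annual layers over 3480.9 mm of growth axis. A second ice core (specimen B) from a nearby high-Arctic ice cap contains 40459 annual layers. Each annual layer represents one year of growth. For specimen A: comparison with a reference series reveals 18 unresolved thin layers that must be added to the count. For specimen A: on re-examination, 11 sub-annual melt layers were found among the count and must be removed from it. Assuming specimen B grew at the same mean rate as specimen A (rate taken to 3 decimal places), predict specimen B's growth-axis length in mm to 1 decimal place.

Specimen A: true annual layer count = 27898 − 11 + 18 = 27905.
A: Mean rate = 3480.9 mm / 27905 years ≈ 0.125 mm/year.
For B, 0.125 mm/year × 40459 years = 5057.4 mm.

5057.4 mm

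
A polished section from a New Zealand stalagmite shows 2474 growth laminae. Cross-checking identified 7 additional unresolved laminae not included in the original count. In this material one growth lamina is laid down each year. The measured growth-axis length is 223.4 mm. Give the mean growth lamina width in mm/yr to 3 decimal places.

0.090 mm/yr

True growth lamina count = 2474 + 7 = 2481.
Mean rate = 223.4 mm / 2481 years ≈ 0.090 mm/yr.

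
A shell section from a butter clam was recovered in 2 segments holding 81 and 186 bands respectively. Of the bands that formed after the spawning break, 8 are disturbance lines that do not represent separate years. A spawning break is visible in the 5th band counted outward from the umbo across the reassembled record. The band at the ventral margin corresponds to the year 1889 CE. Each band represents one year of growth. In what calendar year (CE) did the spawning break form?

1635 CE

Total bands = 81 + 186 = 267.
267 − 5 = 262 bands lie beyond the spawning break toward the ventral margin.
Excluding 8 false bands: 262 − 8 = 254.
The band at the ventral margin is 1889 CE, so the spawning break dates to 1889 − 254 = 1635 CE.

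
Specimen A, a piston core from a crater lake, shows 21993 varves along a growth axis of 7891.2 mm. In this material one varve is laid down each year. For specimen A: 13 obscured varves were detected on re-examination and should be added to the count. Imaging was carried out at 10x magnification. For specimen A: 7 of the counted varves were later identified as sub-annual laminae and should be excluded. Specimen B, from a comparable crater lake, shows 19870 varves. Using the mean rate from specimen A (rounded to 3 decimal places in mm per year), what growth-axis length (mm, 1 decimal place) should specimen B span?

Specimen A: correcting the raw count gives 21993 − 7 + 13 = 21999 true varves.
A: Extension rate ≈ 7891.2 / 21999 = 0.359 mm per year.
For B, 0.359 mm/year × 19870 years = 7133.3 mm.

7133.3 mm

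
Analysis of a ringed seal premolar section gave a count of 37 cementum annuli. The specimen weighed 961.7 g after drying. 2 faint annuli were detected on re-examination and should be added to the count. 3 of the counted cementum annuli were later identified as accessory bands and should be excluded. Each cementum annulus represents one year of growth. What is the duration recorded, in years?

36 years

True cementum annulus count = 37 − 3 + 2 = 36.
At one cementum annulus per year, that is 36 years.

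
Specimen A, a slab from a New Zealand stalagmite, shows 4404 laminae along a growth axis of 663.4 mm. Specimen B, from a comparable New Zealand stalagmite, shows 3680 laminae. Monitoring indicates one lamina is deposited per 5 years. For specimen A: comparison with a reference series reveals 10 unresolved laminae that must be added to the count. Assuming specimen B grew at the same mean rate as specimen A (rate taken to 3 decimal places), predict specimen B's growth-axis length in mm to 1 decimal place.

Specimen A: after corrections the count is 4404 + 10 = 4414 laminae.
Specimen A: 4414 laminae at 5 years each span 4414 × 5 = 22070 years.
A: 663.4 mm over 22070 years gives 663.4 / 22070 ≈ 0.030 mm/year.
Specimen B: multiplying by 5 years per lamina: 3680 × 5 = 18400 years. For B, 0.030 mm/year × 18400 years = 552.0 mm.

552.0 mm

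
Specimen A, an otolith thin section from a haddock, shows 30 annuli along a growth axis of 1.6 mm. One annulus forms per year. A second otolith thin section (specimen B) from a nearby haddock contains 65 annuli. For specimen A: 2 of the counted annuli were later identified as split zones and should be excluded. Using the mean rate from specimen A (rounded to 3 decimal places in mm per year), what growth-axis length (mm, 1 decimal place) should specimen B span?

3.7 mm

Specimen A: after corrections the count is 30 − 2 = 28 annuli.
A: Extension rate ≈ 1.6 / 28 = 0.057 mm/yr.
Length of B = 0.057 × 65 = 3.7 mm.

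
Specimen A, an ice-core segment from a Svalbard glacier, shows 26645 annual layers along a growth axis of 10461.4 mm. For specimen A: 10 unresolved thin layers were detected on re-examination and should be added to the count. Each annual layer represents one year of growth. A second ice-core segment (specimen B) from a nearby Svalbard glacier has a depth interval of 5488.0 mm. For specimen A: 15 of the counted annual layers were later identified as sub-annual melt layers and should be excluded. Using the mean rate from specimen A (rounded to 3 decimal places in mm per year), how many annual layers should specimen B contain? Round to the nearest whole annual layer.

13964 annual layers

Specimen A: true annual layer count = 26645 − 15 + 10 = 26640.
A: Mean rate = 10461.4 mm / 26640 years ≈ 0.393 mm/yr.
B spans 5488.0 / 0.393 = 13964.38 years ≈ 13964 annual layers.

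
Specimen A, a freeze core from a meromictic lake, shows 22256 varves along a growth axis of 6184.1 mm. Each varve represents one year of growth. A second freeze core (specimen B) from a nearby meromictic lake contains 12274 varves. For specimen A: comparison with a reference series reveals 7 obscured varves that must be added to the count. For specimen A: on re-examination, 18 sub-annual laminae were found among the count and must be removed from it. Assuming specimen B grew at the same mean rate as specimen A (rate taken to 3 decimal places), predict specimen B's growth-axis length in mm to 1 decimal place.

3412.2 mm

Specimen A: correcting the raw count gives 22256 − 18 + 7 = 22245 true varves.
A: 6184.1 mm over 22245 years gives 6184.1 / 22245 ≈ 0.278 mm per year.
For B, 0.278 mm/year × 12274 years = 3412.2 mm.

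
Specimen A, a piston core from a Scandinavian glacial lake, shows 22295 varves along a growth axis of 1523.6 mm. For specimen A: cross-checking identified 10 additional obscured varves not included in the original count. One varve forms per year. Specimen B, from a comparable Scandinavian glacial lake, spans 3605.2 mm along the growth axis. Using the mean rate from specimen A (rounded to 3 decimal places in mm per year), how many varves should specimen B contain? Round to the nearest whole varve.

53018 varves

Specimen A: correcting the raw count gives 22295 + 10 = 22305 true varves.
A: 1523.6 mm over 22305 years gives 1523.6 / 22305 ≈ 0.068 mm/yr.
B spans 3605.2 / 0.068 = 53017.65 years ≈ 53018 varves.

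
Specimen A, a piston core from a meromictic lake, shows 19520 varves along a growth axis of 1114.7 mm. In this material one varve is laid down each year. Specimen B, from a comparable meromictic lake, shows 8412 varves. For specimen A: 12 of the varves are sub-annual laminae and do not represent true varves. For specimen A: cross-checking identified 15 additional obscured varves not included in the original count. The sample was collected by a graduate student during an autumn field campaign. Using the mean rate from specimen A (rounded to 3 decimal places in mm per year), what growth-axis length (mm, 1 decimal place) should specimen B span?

479.5 mm

Specimen A: correcting the raw count gives 19520 − 12 + 15 = 19523 true varves.
A: Mean rate = 1114.7 mm / 19523 years ≈ 0.057 mm/year.
B's length ≈ 0.057 × 8412 = 479.5 mm.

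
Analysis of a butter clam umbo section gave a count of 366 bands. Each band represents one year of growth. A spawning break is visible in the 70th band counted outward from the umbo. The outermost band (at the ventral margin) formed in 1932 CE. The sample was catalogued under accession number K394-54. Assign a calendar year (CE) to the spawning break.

Between band 70 and the ventral margin there are 366 − 70 = 296 bands.
Counting back 296 years from 1932 CE places the spawning break in 1932 − 296 = 1636 CE.

1636 CE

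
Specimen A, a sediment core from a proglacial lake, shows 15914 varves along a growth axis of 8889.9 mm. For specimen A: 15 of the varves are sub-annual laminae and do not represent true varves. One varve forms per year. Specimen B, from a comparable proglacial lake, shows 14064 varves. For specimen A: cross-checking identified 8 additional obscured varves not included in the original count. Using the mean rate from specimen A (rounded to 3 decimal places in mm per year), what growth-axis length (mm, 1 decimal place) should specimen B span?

7861.8 mm

Specimen A: adjusted count: 15914 − 15 + 8 = 15907 varves.
A: Mean rate = 8889.9 mm / 15907 years ≈ 0.559 mm/yr.
For B, 0.559 mm/year × 14064 years = 7861.8 mm.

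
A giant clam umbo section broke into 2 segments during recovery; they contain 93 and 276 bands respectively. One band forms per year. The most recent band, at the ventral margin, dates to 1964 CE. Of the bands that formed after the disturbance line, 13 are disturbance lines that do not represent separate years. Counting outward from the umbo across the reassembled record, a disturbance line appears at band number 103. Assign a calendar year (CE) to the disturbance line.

1711 CE

Total bands = 93 + 276 = 369.
Between band 103 and the ventral margin there are 369 − 103 = 266 bands.
Excluding 13 false bands: 266 − 13 = 253.
Counting back 253 years from 1964 CE places the disturbance line in 1964 − 253 = 1711 CE.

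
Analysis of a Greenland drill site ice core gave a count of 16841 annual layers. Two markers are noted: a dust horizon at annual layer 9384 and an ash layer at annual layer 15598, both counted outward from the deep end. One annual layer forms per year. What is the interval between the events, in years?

6214 years

The two markers are separated by 15598 − 9384 = 6214 annual layers.
One annual layer per year makes the interval 6214 years.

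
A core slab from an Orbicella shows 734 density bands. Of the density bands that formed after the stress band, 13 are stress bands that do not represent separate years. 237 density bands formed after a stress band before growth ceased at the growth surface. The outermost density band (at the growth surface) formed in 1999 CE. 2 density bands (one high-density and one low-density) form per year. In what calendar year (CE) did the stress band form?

1887 CE

237 density bands formed after the stress band.
Removing the 13 false density bands leaves 237 − 13 = 224 true density bands beyond the stress band.
224 density bands at 2 per year is 224 / 2 = 112 years.
Counting back 112 years from 1999 CE places the stress band in 1999 − 112 = 1887 CE.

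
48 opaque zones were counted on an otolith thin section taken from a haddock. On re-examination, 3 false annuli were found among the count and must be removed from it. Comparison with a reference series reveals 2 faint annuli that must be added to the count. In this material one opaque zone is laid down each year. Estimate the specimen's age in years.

47 years

Adjusted count: 48 − 3 + 2 = 47 opaque zones.
At one opaque zone per year, that is 47 years.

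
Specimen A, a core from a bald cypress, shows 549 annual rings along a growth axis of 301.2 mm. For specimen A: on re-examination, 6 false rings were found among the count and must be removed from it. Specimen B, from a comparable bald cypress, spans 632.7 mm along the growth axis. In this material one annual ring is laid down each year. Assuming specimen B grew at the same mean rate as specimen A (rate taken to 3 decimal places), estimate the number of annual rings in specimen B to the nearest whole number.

1140 annual rings

Specimen A: after corrections the count is 549 − 6 = 543 annual rings.
A: Extension rate ≈ 301.2 / 543 = 0.555 mm/year.
For B, 632.7 / 0.555 = 1140.00 years ≈ 1140 annual rings.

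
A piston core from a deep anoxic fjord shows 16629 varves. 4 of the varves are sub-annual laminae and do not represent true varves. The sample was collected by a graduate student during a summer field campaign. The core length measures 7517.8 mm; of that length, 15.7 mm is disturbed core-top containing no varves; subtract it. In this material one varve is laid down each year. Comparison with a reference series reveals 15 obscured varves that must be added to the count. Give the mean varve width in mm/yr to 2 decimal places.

0.45 mm/yr

After corrections the count is 16629 − 4 + 15 = 16640 varves.
Net length = 7517.8 − 15.7 = 7502.1 mm.
7502.1 mm over 16640 years gives 7502.1 / 16640 ≈ 0.45 mm/yr.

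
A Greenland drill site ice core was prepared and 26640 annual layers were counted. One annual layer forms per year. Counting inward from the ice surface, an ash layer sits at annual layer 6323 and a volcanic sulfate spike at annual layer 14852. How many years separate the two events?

8529 years

Separation: 14852 − 6323 = 8529 annual layers.
That is 8529 years at one annual layer per year.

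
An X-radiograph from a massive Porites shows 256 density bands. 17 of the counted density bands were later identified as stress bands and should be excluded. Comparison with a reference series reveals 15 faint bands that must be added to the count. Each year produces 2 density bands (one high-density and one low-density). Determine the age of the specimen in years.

127 years

Correcting the raw count gives 256 − 17 + 15 = 254 true density bands.
With 2 density bands per year, 254 / 2 = 127 years.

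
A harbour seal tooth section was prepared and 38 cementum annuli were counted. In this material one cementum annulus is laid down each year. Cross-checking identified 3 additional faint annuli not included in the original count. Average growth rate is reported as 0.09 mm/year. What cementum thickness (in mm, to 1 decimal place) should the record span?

Adjusted count: 38 + 3 = 41 cementum annuli.
Length ≈ 0.09 × 41 = 3.7 mm.

3.7 mm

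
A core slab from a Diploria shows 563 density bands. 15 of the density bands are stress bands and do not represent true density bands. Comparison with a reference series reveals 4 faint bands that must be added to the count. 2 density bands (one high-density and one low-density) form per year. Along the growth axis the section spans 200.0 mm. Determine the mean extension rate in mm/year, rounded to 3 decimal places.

0.725 mm/year

After corrections the count is 563 − 15 + 4 = 552 density bands.
Dividing by 2 density bands per year: 552 / 2 = 276 years.
Mean rate = 200.0 mm / 276 years ≈ 0.725 mm/year.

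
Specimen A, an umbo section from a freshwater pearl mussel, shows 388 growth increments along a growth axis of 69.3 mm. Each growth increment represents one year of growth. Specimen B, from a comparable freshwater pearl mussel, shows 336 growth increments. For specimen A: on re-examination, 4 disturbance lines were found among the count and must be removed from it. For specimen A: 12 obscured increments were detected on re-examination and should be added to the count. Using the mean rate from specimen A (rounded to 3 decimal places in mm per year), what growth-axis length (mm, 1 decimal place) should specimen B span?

58.8 mm

Specimen A: true growth increment count = 388 − 4 + 12 = 396.
A: Mean rate = 69.3 mm / 396 years ≈ 0.175 mm/year.
B's length ≈ 0.175 × 336 = 58.8 mm.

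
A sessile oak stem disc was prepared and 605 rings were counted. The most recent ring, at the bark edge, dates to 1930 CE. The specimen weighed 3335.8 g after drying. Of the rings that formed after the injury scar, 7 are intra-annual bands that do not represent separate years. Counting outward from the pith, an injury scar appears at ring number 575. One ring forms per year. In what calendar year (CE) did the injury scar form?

Between ring 575 and the bark edge there are 605 − 575 = 30 rings.
Excluding 7 false rings: 30 − 7 = 23.
1930 − 23 = 1907 CE.

1907 CE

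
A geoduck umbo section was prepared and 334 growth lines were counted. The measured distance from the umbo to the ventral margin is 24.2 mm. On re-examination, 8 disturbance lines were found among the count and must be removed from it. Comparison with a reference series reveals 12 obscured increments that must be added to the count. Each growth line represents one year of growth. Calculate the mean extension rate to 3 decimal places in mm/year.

0.072 mm/year

True growth line count = 334 − 8 + 12 = 338.
Extension rate ≈ 24.2 / 338 = 0.072 mm/year.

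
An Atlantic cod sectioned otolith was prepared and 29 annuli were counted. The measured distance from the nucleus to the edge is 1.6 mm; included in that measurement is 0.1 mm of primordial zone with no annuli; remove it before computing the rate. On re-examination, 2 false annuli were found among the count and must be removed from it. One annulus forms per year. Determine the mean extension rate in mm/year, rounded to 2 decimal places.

0.06 mm/year

True annulus count = 29 − 2 = 27.
Net length = 1.6 − 0.1 = 1.5 mm.
1.5 mm over 27 years gives 1.5 / 27 ≈ 0.06 mm/year.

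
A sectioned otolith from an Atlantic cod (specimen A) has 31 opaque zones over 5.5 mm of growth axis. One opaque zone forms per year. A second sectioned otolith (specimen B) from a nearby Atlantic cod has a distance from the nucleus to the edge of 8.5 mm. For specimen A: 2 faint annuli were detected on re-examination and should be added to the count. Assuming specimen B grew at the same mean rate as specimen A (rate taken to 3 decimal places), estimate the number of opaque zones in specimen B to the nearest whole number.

Specimen A: after corrections the count is 31 + 2 = 33 opaque zones.
A: Mean rate = 5.5 mm / 33 years ≈ 0.167 mm per year.
For B, 8.5 / 0.167 = 50.90 years ≈ 51 opaque zones.

51 opaque zones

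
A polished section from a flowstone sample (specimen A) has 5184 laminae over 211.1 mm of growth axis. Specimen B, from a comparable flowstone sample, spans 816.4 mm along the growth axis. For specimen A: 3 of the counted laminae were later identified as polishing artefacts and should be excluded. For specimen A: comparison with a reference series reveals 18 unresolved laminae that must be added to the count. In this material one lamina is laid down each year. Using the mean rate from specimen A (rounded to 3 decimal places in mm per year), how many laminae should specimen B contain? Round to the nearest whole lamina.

Specimen A: adjusted count: 5184 − 3 + 18 = 5199 laminae.
A: Extension rate ≈ 211.1 / 5199 = 0.041 mm/yr.
Specimen B: 816.4 mm / 0.041 mm per year = 19912.20 years ≈ 19912 laminae.

19912 laminae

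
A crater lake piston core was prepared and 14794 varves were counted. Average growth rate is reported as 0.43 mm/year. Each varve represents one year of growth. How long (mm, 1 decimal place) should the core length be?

The record spans 14794 years at 0.43 mm per year.
Predicted length = 0.43 mm/year × 14794 years = 6361.4 mm.

6361.4 mm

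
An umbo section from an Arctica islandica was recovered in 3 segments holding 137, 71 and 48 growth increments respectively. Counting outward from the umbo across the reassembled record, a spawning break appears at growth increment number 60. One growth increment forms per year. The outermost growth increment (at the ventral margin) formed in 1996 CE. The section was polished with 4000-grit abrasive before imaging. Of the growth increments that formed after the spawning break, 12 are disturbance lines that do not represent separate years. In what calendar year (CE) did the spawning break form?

Total growth increments = 137 + 71 + 48 = 256.
The spawning break sits at growth increment 60 from the umbo, so 256 − 60 = 196 growth increments formed after it.
196 − 12 false = 184 true growth increments after the spawning break.
The growth increment at the ventral margin is 1996 CE, so the spawning break dates to 1996 − 184 = 1812 CE.

1812 CE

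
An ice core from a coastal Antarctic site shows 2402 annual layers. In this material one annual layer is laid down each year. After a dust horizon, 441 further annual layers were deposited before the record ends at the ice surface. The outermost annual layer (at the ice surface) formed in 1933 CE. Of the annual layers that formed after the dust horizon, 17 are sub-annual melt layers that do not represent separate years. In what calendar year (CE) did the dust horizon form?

1509 CE

441 annual layers post-date the dust horizon.
Excluding 17 false annual layers: 441 − 17 = 424.
1933 − 424 = 1509 CE.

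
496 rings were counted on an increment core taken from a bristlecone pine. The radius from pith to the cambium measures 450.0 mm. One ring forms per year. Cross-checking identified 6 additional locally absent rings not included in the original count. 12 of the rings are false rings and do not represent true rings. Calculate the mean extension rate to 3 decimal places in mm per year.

Adjusted count: 496 − 12 + 6 = 490 rings.
Mean rate = 450.0 mm / 490 years ≈ 0.918 mm per year.

0.918 mm per year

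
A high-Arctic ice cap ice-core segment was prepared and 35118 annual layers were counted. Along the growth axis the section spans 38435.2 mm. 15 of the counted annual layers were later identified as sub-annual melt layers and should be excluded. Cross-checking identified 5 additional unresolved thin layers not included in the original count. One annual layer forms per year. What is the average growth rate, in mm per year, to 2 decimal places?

1.09 mm per year

True annual layer count = 35118 − 15 + 5 = 35108.
Extension rate ≈ 38435.2 / 35108 = 1.09 mm per year.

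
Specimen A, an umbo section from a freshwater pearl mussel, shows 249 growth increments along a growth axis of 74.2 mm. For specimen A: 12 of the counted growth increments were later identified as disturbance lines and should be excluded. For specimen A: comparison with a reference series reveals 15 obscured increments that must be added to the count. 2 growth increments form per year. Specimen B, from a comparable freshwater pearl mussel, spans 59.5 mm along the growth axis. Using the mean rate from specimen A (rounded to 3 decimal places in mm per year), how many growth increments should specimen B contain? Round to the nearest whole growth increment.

202 growth increments

Specimen A: adjusted count: 249 − 12 + 15 = 252 growth increments.
Specimen A: dividing by 2 growth increments per year: 252 / 2 = 126 years.
A: Mean rate = 74.2 mm / 126 years ≈ 0.589 mm per year.
B spans 59.5 / 0.589 = 101.02 years; at 2 growth increments per year that is 101.02 × 2 ≈ 202 growth increments.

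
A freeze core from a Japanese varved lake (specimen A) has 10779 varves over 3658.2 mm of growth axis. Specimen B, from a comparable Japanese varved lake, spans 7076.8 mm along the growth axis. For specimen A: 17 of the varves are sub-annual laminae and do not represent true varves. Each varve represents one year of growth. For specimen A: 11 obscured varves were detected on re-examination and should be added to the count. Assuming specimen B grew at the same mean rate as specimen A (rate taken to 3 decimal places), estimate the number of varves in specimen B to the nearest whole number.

20814 varves

Specimen A: true varve count = 10779 − 17 + 11 = 10773.
A: Mean rate = 3658.2 mm / 10773 years ≈ 0.340 mm per year.
B spans 7076.8 / 0.340 = 20814.12 years ≈ 20814 varves.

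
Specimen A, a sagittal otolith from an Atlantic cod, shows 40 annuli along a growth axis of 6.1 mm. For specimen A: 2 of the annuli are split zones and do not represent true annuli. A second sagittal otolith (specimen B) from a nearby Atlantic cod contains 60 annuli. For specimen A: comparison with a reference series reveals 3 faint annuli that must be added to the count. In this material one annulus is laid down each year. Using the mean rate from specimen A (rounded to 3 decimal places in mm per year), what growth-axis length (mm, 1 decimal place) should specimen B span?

8.9 mm

Specimen A: after corrections the count is 40 − 2 + 3 = 41 annuli.
A: Extension rate ≈ 6.1 / 41 = 0.149 mm/year.
For B, 0.149 mm/year × 60 years = 8.9 mm.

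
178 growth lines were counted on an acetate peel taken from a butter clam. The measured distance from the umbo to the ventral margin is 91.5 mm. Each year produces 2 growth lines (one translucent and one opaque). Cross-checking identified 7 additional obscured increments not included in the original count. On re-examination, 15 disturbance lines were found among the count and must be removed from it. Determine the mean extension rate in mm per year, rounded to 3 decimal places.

Correcting the raw count gives 178 − 15 + 7 = 170 true growth lines.
170 growth lines at 2 per year is 170 / 2 = 85 years.
Mean rate = 91.5 mm / 85 years ≈ 1.076 mm per year.

1.076 mm per year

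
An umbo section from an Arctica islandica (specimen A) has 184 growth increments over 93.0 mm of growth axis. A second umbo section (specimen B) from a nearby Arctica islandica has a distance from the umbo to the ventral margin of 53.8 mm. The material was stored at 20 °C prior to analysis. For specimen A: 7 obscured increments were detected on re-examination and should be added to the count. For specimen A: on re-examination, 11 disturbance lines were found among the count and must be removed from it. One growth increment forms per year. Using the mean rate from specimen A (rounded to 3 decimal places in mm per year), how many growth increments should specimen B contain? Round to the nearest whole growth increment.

104 growth increments

Specimen A: after corrections the count is 184 − 11 + 7 = 180 growth increments.
A: Mean rate = 93.0 mm / 180 years ≈ 0.517 mm/yr.
For B, 53.8 / 0.517 = 104.06 years ≈ 104 growth increments.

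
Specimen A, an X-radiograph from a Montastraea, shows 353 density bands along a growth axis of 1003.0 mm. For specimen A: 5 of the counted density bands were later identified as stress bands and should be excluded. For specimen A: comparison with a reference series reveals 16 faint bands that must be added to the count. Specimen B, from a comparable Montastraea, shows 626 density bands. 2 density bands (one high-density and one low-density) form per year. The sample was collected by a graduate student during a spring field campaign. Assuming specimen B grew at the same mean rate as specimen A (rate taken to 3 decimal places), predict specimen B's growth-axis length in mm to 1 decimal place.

1724.9 mm

Specimen A: adjusted count: 353 − 5 + 16 = 364 density bands.
Specimen A: dividing by 2 density bands per year: 364 / 2 = 182 years.
A: Mean rate = 1003.0 mm / 182 years ≈ 5.511 mm/year.
Specimen B: dividing by 2 density bands per year: 626 / 2 = 313 years. B's length ≈ 5.511 × 313 = 1724.9 mm.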